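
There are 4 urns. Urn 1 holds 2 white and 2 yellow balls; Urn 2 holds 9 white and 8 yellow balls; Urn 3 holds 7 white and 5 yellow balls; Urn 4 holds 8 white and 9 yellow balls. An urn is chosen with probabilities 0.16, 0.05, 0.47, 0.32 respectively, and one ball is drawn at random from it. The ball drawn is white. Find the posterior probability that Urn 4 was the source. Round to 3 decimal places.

Posterior probability ≈ 0.283

P(white|Urn 1) = 0.5; P(white|Urn 2) = 0.5294; P(white|Urn 3) = 0.5833; P(white|Urn 4) = 0.4706.
Prior × likelihood for each source: 0.16·0.5=0.08000, 0.05·0.5294=0.02647, 0.47·0.5833=0.2742, 0.32·0.4706=0.1506. Summing gives P(white) = 0.53123.
P(Urn 4 | white) = 0.1506 / 0.53123 = 0.283.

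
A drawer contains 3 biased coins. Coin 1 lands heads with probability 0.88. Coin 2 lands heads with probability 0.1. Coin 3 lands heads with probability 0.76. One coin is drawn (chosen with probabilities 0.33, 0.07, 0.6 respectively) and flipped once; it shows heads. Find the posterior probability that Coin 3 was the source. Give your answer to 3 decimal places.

P(heads|C1) = 0.88; P(heads|C2) = 0.1; P(heads|C3) = 0.76.
Prior × likelihood for each source: 0.33·0.88=0.2904, 0.07·0.1=0.007000, 0.6·0.76=0.4560. Summing gives P(heads) = 0.75340.
P(Coin 3 | heads) = 0.4560 / 0.75340 = 0.605.

Posterior probability ≈ 0.605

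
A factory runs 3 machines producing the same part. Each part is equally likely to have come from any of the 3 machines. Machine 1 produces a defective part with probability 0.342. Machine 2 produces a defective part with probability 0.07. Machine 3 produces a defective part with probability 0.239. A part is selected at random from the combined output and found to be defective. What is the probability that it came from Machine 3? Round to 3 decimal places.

Tabulate prior·likelihood by source: [1] prior 0.333333, lik 0.342, product 0.1140; [2] prior 0.333333, lik 0.07, product 0.02333; [3] prior 0.333333, lik 0.239, product 0.07967.
Normalizing constant = 0.21700; the posterior for Machine 3 is its product over the sum, 0.07967/0.21700 = 0.367.

Posterior probability ≈ 0.367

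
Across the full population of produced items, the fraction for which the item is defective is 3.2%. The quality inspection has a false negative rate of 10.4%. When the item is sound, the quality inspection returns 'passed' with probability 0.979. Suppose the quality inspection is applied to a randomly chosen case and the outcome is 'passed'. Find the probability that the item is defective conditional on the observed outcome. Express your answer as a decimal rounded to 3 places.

P(H | E) ≈ 0.003

Write H for 'the item is defective'. Prior odds H:¬H = 0.032/0.968 = 0.033058. For the 'passed' outcome, the likelihood ratio is 0.104/0.979 = 0.10623.
Posterior odds = 0.033058 × 0.10623 = 0.0035118, so P(H|E) = 0.0035118/(1+0.0035118) = 0.003.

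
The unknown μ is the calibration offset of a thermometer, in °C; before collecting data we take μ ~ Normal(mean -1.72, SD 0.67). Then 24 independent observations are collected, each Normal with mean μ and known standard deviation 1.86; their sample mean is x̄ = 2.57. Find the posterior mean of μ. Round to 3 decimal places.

Posterior mean ≈ 1.527

Prior precision 1/τ₀² = 1/0.67² = 2.22767; data precision n/σ² = 24/1.86² = 6.93722.
Posterior precision = 2.22767 + 6.93722 = 9.16489.
Posterior mean = (2.22767·-1.72 + 6.93722·2.57) / 9.16489 = 1.527.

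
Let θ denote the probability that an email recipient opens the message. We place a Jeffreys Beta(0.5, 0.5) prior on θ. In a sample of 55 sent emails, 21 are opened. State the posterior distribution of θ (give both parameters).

Posterior: Beta(21.5, 34.5)

Observing 21 successes and 34 failures updates Beta(0.5, 0.5) by adding the success and failure counts to the two shape parameters: α = 0.5+21 = 21.5, β = 0.5+34 = 34.5.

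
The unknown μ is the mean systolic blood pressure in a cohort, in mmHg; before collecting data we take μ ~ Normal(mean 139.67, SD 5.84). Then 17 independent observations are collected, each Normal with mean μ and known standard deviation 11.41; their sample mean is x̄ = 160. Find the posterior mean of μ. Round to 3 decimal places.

With known σ, the Normal prior is conjugate. Weight on the data is w = (n/σ²)/(n/σ² + 1/τ₀²) = 0.130580/(0.130580+0.0293207) = 0.81663.
Posterior mean = w·x̄ + (1−w)·μ₀ = 0.81663·160 + 0.18337·139.67 = 156.272.

Posterior mean ≈ 156.272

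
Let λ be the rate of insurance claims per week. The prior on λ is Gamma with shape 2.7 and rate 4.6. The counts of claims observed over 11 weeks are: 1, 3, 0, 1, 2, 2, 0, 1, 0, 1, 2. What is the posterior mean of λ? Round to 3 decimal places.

Posterior mean ≈ 1.006

Total count ∑xᵢ = 13 over n = 11 weeks.
Gamma is conjugate to the Poisson likelihood: posterior is Gamma(shape = 2.7+13 = 15.7, rate = 4.6+11 = 15.6).
E[λ | data] = 15.7/15.6 = 1.006.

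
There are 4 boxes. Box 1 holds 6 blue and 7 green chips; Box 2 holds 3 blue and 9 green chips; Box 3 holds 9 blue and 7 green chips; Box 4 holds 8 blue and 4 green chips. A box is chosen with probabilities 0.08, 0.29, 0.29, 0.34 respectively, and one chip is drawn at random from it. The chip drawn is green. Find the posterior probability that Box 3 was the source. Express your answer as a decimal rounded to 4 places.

Posterior probability ≈ 0.2534

P(green|Box 1) = 0.5385; P(green|Box 2) = 0.75; P(green|Box 3) = 0.4375; P(green|Box 4) = 0.3333.
Prior × likelihood for each source: 0.08·0.5385=0.04308, 0.29·0.75=0.2175, 0.29·0.4375=0.1269, 0.34·0.3333=0.1133. Summing gives P(green) = 0.50079.
P(Box 3 | green) = 0.1269 / 0.50079 = 0.2534.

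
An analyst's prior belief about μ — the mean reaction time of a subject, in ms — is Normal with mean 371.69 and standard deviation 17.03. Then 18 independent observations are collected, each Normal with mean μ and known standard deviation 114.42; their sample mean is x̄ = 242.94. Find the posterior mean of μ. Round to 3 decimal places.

Prior precision 1/τ₀² = 1/17.03² = 0.00344803; data precision n/σ² = 18/114.42² = 0.00137489.
Posterior precision = 0.00344803 + 0.00137489 = 0.00482292.
Posterior mean = (0.00344803·371.69 + 0.00137489·242.94) / 0.00482292 = 334.987.

Posterior mean ≈ 334.987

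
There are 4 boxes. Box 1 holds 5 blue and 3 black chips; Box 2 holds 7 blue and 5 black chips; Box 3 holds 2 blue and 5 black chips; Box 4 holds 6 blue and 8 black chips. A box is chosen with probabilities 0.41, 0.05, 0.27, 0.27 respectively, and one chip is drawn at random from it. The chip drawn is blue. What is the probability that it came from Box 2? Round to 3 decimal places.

P(blue|Box 1) = 0.625; P(blue|Box 2) = 0.5833; P(blue|Box 3) = 0.2857; P(blue|Box 4) = 0.4286.
Prior × likelihood for each source: 0.41·0.625=0.2562, 0.05·0.5833=0.02917, 0.27·0.2857=0.07714, 0.27·0.4286=0.1157. Summing gives P(blue) = 0.47827.
P(Box 2 | blue) = 0.02917 / 0.47827 = 0.061.

Posterior probability ≈ 0.061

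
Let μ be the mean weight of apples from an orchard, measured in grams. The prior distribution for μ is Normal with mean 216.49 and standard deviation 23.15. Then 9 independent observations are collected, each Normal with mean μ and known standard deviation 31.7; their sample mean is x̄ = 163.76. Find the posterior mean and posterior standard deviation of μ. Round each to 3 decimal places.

Posterior mean ≈ 172.852; posterior SD ≈ 9.613

With known σ, the Normal prior is conjugate. Weight on the data is w = (n/σ²)/(n/σ² + 1/τ₀²) = 0.00895620/(0.00895620+0.00186594) = 0.82758.
Posterior mean = w·x̄ + (1−w)·μ₀ = 0.82758·163.76 + 0.17242·216.49 = 172.852. Posterior variance = 1/(0.00895620+0.00186594) = 92.4031, so SD = 9.613.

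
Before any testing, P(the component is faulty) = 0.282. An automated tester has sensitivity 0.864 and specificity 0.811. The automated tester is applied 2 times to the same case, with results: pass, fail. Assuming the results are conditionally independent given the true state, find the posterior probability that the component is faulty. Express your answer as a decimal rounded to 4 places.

With H the event that the component is faulty, the joint likelihood of the observed sequence is P(data|H) = 0.136·0.864 = 0.11750 and P(data|¬H) = 0.811·0.189 = 0.15328.
Bayes: P(H|data) = 0.282·0.11750 / (0.282·0.11750 + 0.718·0.15328) = 0.033136/0.14319 = 0.2314.

Posterior P(H) ≈ 0.2314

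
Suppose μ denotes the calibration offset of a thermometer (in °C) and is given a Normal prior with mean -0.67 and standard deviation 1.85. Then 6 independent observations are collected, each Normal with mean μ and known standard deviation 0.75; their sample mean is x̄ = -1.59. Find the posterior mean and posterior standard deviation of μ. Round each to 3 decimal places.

Posterior mean ≈ -1.565; posterior SD ≈ 0.302

Prior precision 1/τ₀² = 1/1.85² = 0.292184; data precision n/σ² = 6/0.75² = 10.6667.
Posterior precision = 0.292184 + 10.6667 = 10.9589, giving posterior SD = 1/√10.9589 = 0.302.
Posterior mean = (0.292184·-0.67 + 10.6667·-1.59) / 10.9589 = -1.565.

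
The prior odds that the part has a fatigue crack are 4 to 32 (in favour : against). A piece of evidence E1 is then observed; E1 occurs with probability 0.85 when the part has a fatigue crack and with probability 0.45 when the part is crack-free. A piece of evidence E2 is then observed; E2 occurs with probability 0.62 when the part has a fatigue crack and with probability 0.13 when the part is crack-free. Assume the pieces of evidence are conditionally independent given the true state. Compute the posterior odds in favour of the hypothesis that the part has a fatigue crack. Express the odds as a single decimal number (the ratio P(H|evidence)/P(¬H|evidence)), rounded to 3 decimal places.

Posterior odds ≈ 1.126

Prior odds = 4/32 = 0.12500. In log-odds, ln(0.12500) = -2.0794.
Add log likelihood ratios: ln(1.8889) + ln(4.7692) = 2.1982.
Posterior log-odds = 0.11873, so posterior odds = exp(0.11873) = 1.1261.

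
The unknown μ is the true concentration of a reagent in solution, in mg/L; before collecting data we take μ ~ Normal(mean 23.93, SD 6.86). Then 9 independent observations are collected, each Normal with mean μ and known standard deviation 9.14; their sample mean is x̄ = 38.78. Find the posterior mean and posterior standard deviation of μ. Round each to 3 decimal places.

Prior precision 1/τ₀² = 1/6.86² = 0.0212496; data precision n/σ² = 9/9.14² = 0.107733.
Posterior precision = 0.0212496 + 0.107733 = 0.128983, giving posterior SD = 1/√0.128983 = 2.784.
Posterior mean = (0.0212496·23.93 + 0.107733·38.78) / 0.128983 = 36.333.

Posterior mean ≈ 36.333; posterior SD ≈ 2.784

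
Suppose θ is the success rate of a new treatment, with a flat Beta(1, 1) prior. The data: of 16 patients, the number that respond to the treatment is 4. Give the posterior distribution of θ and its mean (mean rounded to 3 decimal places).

Observing 4 successes and 12 failures updates Beta(1, 1) by adding the success and failure counts to the two shape parameters: α = 1+4 = 5, β = 1+12 = 13.
Posterior mean = α/(α+β) = 5/18 = 0.278.

Posterior: Beta(5, 13); mean ≈ 0.278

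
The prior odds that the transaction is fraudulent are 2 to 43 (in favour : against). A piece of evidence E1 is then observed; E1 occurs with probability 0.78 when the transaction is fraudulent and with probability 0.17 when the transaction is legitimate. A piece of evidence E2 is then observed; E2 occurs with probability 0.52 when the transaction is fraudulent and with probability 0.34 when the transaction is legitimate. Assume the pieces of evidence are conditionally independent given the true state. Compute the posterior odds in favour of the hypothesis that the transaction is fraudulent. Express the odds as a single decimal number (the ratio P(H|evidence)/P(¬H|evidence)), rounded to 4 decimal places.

Prior odds = 2/43 = 0.046512.
Likelihood ratio for E1 = 0.78/0.17 = 4.5882.
Likelihood ratio for E2 = 0.52/0.34 = 1.5294.
Posterior odds = prior odds × LR₁ × LR₂ = 0.32639.

Posterior odds ≈ 0.3264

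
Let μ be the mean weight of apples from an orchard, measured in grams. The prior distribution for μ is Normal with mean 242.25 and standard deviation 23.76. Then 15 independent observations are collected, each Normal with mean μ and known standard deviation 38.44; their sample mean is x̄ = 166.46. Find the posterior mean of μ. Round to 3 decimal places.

Prior precision 1/τ₀² = 1/23.76² = 0.00177136; data precision n/σ² = 15/38.44² = 0.0101514.
Posterior precision = 0.00177136 + 0.0101514 = 0.0119227.
Posterior mean = (0.00177136·242.25 + 0.0101514·166.46) / 0.0119227 = 177.720.

Posterior mean ≈ 177.720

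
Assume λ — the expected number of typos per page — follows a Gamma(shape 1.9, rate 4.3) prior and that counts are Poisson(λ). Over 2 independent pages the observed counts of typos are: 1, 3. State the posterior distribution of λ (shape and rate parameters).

Posterior: Gamma(shape=5.9, rate=6.3)

Total count ∑xᵢ = 4 over n = 2 pages.
Gamma is conjugate to the Poisson likelihood: posterior is Gamma(shape = 1.9+4 = 5.9, rate = 4.3+2 = 6.3).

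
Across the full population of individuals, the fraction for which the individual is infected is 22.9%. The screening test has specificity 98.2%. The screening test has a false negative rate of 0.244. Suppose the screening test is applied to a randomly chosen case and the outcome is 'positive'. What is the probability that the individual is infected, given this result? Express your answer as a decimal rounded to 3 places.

P(H | E) ≈ 0.926

Let H be the event that the individual is infected. P(H) = 0.229, so P(¬H) = 0.771. With E the 'positive' result, P(E|H) = 0.756 and P(E|¬H) = 0.018.
P(E) = 0.756·0.229 + 0.018·0.771 = 0.17312 + 0.013878 = 0.18700.
By Bayes' theorem, P(H|E) = 0.17312 / 0.18700 = 0.926.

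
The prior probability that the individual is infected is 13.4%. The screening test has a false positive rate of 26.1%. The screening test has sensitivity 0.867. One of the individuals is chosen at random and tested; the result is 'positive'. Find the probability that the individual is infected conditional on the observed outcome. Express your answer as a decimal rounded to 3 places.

Write H for 'the individual is infected'. Prior odds H:¬H = 0.134/0.866 = 0.15473. For the 'positive' outcome, the likelihood ratio is 0.867/0.261 = 3.3218.
Posterior odds = 0.15473 × 3.3218 = 0.51400, so P(H|E) = 0.51400/(1+0.51400) = 0.339.

P(H | E) ≈ 0.339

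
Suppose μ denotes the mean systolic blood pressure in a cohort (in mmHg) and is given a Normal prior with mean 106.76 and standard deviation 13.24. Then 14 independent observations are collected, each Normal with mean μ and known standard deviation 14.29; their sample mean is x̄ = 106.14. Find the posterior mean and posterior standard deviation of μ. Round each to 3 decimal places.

With known σ, the Normal prior is conjugate. Weight on the data is w = (n/σ²)/(n/σ² + 1/τ₀²) = 0.0685589/(0.0685589+0.00570458) = 0.92318.
Posterior mean = w·x̄ + (1−w)·μ₀ = 0.92318·106.14 + 0.076816·106.76 = 106.188. Posterior variance = 1/(0.0685589+0.00570458) = 13.4656, so SD = 3.670.

Posterior mean ≈ 106.188; posterior SD ≈ 3.670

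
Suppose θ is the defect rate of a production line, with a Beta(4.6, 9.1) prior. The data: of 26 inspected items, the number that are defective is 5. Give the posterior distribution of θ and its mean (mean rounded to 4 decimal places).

Posterior: Beta(9.6, 30.1); mean ≈ 0.2418

Observing 5 successes and 21 failures updates Beta(4.6, 9.1) by adding the success and failure counts to the two shape parameters: α = 4.6+5 = 9.6, β = 9.1+21 = 30.1.
Posterior mean = α/(α+β) = 9.6/39.7 = 0.2418.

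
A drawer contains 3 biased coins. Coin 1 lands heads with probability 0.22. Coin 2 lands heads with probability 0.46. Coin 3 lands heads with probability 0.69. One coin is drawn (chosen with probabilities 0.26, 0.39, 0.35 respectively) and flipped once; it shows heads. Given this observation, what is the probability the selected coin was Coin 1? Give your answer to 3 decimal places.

Posterior probability ≈ 0.120

P(heads|C1) = 0.22; P(heads|C2) = 0.46; P(heads|C3) = 0.69.
Prior × likelihood for each source: 0.26·0.22=0.05720, 0.39·0.46=0.1794, 0.35·0.69=0.2415. Summing gives P(heads) = 0.47810.
P(Coin 1 | heads) = 0.05720 / 0.47810 = 0.120.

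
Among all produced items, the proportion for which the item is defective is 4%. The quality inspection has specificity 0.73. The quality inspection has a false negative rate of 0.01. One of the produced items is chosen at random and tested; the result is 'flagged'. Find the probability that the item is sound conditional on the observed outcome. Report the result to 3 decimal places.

Let H be the event that the item is defective. P(H) = 0.04, so P(¬H) = 0.96. With E the 'flagged' result, P(E|H) = 0.99 and P(E|¬H) = 0.27.
P(E) = 0.99·0.04 + 0.27·0.96 = 0.039600 + 0.25920 = 0.29880.
By Bayes' theorem, P(H|E) = 0.039600 / 0.29880 = 0.133. Hence P(¬H|E) = 1 − 0.133 = 0.867.

P(¬H | E) ≈ 0.867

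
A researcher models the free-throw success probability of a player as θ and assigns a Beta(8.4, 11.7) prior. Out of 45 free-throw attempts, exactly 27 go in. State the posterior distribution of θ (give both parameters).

Posterior: Beta(35.4, 29.7)

Observing 27 successes and 18 failures updates Beta(8.4, 11.7) by adding the success and failure counts to the two shape parameters: α = 8.4+27 = 35.4, β = 11.7+18 = 29.7.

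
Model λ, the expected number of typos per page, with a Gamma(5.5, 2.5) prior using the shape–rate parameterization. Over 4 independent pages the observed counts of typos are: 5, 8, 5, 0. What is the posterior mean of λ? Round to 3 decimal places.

Posterior mean ≈ 3.615

Total count ∑xᵢ = 18 over n = 4 pages.
Gamma is conjugate to the Poisson likelihood: posterior is Gamma(shape = 5.5+18 = 23.5, rate = 2.5+4 = 6.5).
Posterior mean = shape/rate = 23.5/6.5 = 3.615.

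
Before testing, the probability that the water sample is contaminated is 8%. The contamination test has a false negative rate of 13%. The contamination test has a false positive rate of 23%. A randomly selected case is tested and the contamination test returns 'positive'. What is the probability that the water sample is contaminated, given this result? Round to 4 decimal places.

P(H | E) ≈ 0.2475

Let H be the event that the water sample is contaminated. P(H) = 0.08, so P(¬H) = 0.92. With E the 'positive' result, P(E|H) = 0.87 and P(E|¬H) = 0.23.
P(E) = 0.87·0.08 + 0.23·0.92 = 0.069600 + 0.21160 = 0.28120.
By Bayes' theorem, P(H|E) = 0.069600 / 0.28120 = 0.2475.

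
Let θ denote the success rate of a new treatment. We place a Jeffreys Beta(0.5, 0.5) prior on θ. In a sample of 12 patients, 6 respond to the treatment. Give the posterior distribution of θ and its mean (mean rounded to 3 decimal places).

Posterior: Beta(6.5, 6.5); mean ≈ 0.500

The binomial likelihood is conjugate to the Beta prior: with 6 successes and 6 failures, the posterior is Beta(0.5+6, 0.5+6) = Beta(6.5, 6.5).
E[θ | data] = 6.5/(6.5+6.5) = 0.500.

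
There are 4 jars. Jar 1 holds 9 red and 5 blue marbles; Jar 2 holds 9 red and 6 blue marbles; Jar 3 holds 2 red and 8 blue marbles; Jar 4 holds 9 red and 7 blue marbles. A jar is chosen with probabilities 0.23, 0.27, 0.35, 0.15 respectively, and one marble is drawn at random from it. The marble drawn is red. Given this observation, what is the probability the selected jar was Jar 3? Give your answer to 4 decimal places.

P(red|Jar 1) = 0.6429; P(red|Jar 2) = 0.6; P(red|Jar 3) = 0.2; P(red|Jar 4) = 0.5625.
Prior × likelihood for each source: 0.23·0.6429=0.1479, 0.27·0.6=0.1620, 0.35·0.2=0.07000, 0.15·0.5625=0.08437. Summing gives P(red) = 0.46423.
P(Jar 3 | red) = 0.07000 / 0.46423 = 0.1508.

Posterior probability ≈ 0.1508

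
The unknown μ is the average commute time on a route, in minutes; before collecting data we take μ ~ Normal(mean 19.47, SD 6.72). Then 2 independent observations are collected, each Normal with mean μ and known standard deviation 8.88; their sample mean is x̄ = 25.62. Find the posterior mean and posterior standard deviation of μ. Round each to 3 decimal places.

Prior precision 1/τ₀² = 1/6.72² = 0.0221443; data precision n/σ² = 2/8.88² = 0.0253632.
Posterior precision = 0.0221443 + 0.0253632 = 0.0475075, giving posterior SD = 1/√0.0475075 = 4.588.
Posterior mean = (0.0221443·19.47 + 0.0253632·25.62) / 0.0475075 = 22.753.

Posterior mean ≈ 22.753; posterior SD ≈ 4.588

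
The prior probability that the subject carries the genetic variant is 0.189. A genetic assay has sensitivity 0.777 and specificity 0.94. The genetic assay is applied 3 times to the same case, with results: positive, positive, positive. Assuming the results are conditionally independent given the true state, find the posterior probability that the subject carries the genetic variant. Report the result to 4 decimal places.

Let H be the event that the subject carries the genetic variant; start with P(H) = 0.189. P('positive'|H) = 0.777, P('positive'|¬H) = 0.06.
Update on result 1 ('positive'): P(H) ← 0.777·0.1890 / (0.777·0.1890 + 0.06·0.8110) = 0.14685/0.19551 = 0.7511.
Update on result 2 ('positive'): P(H) ← 0.777·0.7511 / (0.777·0.7511 + 0.06·0.2489) = 0.58362/0.59855 = 0.9751.
Update on result 3 ('positive'): P(H) ← 0.777·0.9751 / (0.777·0.9751 + 0.06·0.0249) = 0.75761/0.75911 = 0.9980.

Posterior P(H) ≈ 0.9980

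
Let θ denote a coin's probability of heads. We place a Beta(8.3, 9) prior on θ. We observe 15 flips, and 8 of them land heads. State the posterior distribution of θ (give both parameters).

Posterior: Beta(16.3, 16)

Observing 8 successes and 7 failures updates Beta(8.3, 9) by adding the success and failure counts to the two shape parameters: α = 8.3+8 = 16.3, β = 9+7 = 16.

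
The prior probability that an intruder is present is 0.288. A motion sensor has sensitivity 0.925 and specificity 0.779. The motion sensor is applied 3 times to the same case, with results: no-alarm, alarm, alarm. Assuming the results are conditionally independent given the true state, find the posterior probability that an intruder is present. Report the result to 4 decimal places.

Posterior P(H) ≈ 0.4056

With H the event that an intruder is present, the joint likelihood of the observed sequence is P(data|H) = 0.075·0.925·0.925 = 0.064172 and P(data|¬H) = 0.779·0.221·0.221 = 0.038047.
Bayes: P(H|data) = 0.288·0.064172 / (0.288·0.064172 + 0.712·0.038047) = 0.018481/0.045571 = 0.4056.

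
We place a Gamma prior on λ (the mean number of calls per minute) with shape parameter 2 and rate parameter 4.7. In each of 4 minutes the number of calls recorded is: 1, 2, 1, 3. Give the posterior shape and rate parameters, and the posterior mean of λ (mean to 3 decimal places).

Posterior: Gamma(shape=9, rate=8.7); mean ≈ 1.034

The Poisson likelihood adds the total count to the shape and the number of exposure periods to the rate. Here ∑xᵢ = 7 and n = 4, so shape 2→9 and rate 4.7→8.7.
E[λ | data] = 9/8.7 = 1.034.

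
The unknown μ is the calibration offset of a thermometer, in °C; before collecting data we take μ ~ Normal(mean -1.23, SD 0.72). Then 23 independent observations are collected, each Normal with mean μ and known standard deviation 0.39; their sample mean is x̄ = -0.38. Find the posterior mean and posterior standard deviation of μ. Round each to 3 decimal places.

With known σ, the Normal prior is conjugate. Weight on the data is w = (n/σ²)/(n/σ² + 1/τ₀²) = 151.216/(151.216+1.92901) = 0.98740.
Posterior mean = w·x̄ + (1−w)·μ₀ = 0.98740·-0.38 + 0.012596·-1.23 = -0.391. Posterior variance = 1/(151.216+1.92901) = 0.00652975, so SD = 0.081.

Posterior mean ≈ -0.391; posterior SD ≈ 0.081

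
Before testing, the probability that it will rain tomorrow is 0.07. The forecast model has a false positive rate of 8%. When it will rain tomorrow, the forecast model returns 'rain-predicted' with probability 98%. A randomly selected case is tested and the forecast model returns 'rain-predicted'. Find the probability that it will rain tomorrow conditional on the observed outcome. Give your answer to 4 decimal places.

P(H | E) ≈ 0.4797

Write H for 'it will rain tomorrow'. Prior odds H:¬H = 0.07/0.93 = 0.075269. For the 'rain-predicted' outcome, the likelihood ratio is 0.98/0.08 = 12.250.
Posterior odds = 0.075269 × 12.250 = 0.92204, so P(H|E) = 0.92204/(1+0.92204) = 0.4797.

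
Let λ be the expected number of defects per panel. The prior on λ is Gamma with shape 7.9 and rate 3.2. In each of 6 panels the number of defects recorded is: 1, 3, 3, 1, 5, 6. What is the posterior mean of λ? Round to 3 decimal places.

Posterior mean ≈ 2.924

Total count ∑xᵢ = 19 over n = 6 panels.
Gamma is conjugate to the Poisson likelihood: posterior is Gamma(shape = 7.9+19 = 26.9, rate = 3.2+6 = 9.2).
E[λ | data] = 26.9/9.2 = 2.924.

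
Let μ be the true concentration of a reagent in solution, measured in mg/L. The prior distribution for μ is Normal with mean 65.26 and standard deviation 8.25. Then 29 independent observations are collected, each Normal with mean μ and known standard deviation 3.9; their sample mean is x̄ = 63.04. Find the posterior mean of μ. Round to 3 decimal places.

Posterior mean ≈ 63.057

Prior precision 1/τ₀² = 1/8.25² = 0.0146924; data precision n/σ² = 29/3.9² = 1.90664.
Posterior precision = 0.0146924 + 1.90664 = 1.92133.
Posterior mean = (0.0146924·65.26 + 1.90664·63.04) / 1.92133 = 63.057.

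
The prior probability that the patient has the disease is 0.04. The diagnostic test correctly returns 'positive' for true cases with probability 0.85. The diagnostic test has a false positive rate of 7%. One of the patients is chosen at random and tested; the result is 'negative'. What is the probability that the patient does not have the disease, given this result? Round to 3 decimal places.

P(¬H | E) ≈ 0.993

Write H for 'the patient has the disease'. Prior odds H:¬H = 0.04/0.96 = 0.041667. For the 'negative' outcome, the likelihood ratio is 0.15/0.93 = 0.16129.
Posterior odds = 0.041667 × 0.16129 = 0.0067204, so P(H|E) = 0.0067204/(1+0.0067204) = 0.007. Then P(¬H|E) = 1 − 0.007 = 0.993.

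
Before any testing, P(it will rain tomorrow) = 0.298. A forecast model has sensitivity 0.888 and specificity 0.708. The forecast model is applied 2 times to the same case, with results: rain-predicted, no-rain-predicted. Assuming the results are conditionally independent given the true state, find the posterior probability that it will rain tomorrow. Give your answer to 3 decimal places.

Posterior P(H) ≈ 0.170

With H the event that it will rain tomorrow, the joint likelihood of the observed sequence is P(data|H) = 0.888·0.112 = 0.099456 and P(data|¬H) = 0.292·0.708 = 0.20674.
Bayes: P(H|data) = 0.298·0.099456 / (0.298·0.099456 + 0.702·0.20674) = 0.029638/0.17477 = 0.1696.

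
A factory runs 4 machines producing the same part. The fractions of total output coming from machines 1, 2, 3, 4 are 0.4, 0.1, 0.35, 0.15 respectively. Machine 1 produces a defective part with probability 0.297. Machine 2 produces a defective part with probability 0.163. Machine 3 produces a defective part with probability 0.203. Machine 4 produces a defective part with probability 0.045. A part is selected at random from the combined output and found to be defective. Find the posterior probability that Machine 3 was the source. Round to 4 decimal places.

P(defective|M1) = 0.297; P(defective|M2) = 0.163; P(defective|M3) = 0.203; P(defective|M4) = 0.045.
Prior × likelihood for each source: 0.4·0.297=0.1188, 0.1·0.163=0.01630, 0.35·0.203=0.07105, 0.15·0.045=0.006750. Summing gives P(defective) = 0.21290.
P(Machine 3 | defective) = 0.07105 / 0.21290 = 0.3337.

Posterior probability ≈ 0.3337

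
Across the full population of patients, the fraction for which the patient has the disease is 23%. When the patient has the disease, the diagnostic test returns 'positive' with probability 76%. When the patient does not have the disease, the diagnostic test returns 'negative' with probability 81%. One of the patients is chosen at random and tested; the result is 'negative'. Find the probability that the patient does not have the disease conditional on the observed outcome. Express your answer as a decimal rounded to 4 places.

P(¬H | E) ≈ 0.9187

Let H be the event that the patient has the disease. P(H) = 0.23, so P(¬H) = 0.77. With E the 'negative' result, P(E|H) = 0.24 and P(E|¬H) = 0.81.
P(E) = 0.24·0.23 + 0.81·0.77 = 0.055200 + 0.62370 = 0.67890.
By Bayes' theorem, P(H|E) = 0.055200 / 0.67890 = 0.0813. Hence P(¬H|E) = 1 − 0.0813 = 0.9187.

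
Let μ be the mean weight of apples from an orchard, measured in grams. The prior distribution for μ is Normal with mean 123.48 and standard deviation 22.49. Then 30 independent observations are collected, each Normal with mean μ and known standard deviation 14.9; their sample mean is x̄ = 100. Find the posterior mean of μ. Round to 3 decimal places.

Prior precision 1/τ₀² = 1/22.49² = 0.00197707; data precision n/σ² = 30/14.9² = 0.135129.
Posterior precision = 0.00197707 + 0.135129 = 0.137106.
Posterior mean = (0.00197707·123.48 + 0.135129·100) / 0.137106 = 100.339.

Posterior mean ≈ 100.339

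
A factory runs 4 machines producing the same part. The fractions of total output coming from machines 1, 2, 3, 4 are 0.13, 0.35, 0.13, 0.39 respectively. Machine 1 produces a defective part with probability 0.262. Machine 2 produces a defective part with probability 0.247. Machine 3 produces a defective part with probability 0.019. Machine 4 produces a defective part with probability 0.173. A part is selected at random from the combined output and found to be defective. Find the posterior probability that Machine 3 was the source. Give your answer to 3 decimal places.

Posterior probability ≈ 0.013

Tabulate prior·likelihood by source: [1] prior 0.13, lik 0.262, product 0.03406; [2] prior 0.35, lik 0.247, product 0.08645; [3] prior 0.13, lik 0.019, product 0.002470; [4] prior 0.39, lik 0.173, product 0.06747.
Normalizing constant = 0.19045; the posterior for Machine 3 is its product over the sum, 0.002470/0.19045 = 0.013.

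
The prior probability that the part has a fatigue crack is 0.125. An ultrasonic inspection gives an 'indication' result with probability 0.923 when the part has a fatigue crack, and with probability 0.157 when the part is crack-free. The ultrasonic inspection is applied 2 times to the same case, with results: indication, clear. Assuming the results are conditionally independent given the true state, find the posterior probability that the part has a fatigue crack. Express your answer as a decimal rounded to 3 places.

Posterior P(H) ≈ 0.071

Let H be the event that the part has a fatigue crack; start with P(H) = 0.125. P('indication'|H) = 0.923, P('indication'|¬H) = 0.157.
Update on result 1 ('indication'): P(H) ← 0.923·0.1250 / (0.923·0.1250 + 0.157·0.8750) = 0.11538/0.25275 = 0.4565.
Update on result 2 ('clear'): P(H) ← 0.077·0.4565 / (0.077·0.4565 + 0.843·0.5435) = 0.035149/0.49334 = 0.0712.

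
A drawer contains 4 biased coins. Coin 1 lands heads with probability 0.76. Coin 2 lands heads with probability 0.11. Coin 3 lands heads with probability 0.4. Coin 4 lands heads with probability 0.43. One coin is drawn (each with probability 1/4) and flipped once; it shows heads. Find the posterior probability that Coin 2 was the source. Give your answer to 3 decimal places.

Tabulate prior·likelihood by source: [1] prior 0.25, lik 0.76, product 0.1900; [2] prior 0.25, lik 0.11, product 0.02750; [3] prior 0.25, lik 0.4, product 0.1000; [4] prior 0.25, lik 0.43, product 0.1075.
Normalizing constant = 0.42500; the posterior for Coin 2 is its product over the sum, 0.02750/0.42500 = 0.065.

Posterior probability ≈ 0.065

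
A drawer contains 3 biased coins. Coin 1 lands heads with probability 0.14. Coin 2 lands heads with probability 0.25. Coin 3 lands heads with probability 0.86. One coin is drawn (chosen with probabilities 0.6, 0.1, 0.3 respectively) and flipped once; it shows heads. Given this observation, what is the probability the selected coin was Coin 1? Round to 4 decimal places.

Posterior probability ≈ 0.2289

P(heads|C1) = 0.14; P(heads|C2) = 0.25; P(heads|C3) = 0.86.
Prior × likelihood for each source: 0.6·0.14=0.08400, 0.1·0.25=0.02500, 0.3·0.86=0.2580. Summing gives P(heads) = 0.36700.
P(Coin 1 | heads) = 0.08400 / 0.36700 = 0.2289.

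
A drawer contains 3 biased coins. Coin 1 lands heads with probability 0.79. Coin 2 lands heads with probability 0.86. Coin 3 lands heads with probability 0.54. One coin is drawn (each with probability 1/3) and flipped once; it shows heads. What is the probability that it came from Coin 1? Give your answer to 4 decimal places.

Tabulate prior·likelihood by source: [1] prior 0.333333, lik 0.79, product 0.2633; [2] prior 0.333333, lik 0.86, product 0.2867; [3] prior 0.333333, lik 0.54, product 0.1800.
Normalizing constant = 0.73000; the posterior for Coin 1 is its product over the sum, 0.2633/0.73000 = 0.3607.

Posterior probability ≈ 0.3607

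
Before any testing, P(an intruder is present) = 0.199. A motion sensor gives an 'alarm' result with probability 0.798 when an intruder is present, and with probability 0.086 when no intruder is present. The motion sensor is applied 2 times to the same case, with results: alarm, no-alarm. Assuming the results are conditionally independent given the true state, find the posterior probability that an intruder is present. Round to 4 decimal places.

With H the event that an intruder is present, the joint likelihood of the observed sequence is P(data|H) = 0.798·0.202 = 0.16120 and P(data|¬H) = 0.086·0.914 = 0.078604.
Bayes: P(H|data) = 0.199·0.16120 / (0.199·0.16120 + 0.801·0.078604) = 0.032078/0.095040 = 0.3375.

Posterior P(H) ≈ 0.3375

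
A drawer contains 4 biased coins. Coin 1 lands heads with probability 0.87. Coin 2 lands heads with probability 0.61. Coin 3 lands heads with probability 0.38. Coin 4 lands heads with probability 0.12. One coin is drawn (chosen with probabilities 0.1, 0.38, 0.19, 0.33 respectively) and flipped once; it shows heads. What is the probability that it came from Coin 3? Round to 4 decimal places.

Posterior probability ≈ 0.1677

P(heads|C1) = 0.87; P(heads|C2) = 0.61; P(heads|C3) = 0.38; P(heads|C4) = 0.12.
Prior × likelihood for each source: 0.1·0.87=0.08700, 0.38·0.61=0.2318, 0.19·0.38=0.07220, 0.33·0.12=0.03960. Summing gives P(heads) = 0.43060.
P(Coin 3 | heads) = 0.07220 / 0.43060 = 0.1677.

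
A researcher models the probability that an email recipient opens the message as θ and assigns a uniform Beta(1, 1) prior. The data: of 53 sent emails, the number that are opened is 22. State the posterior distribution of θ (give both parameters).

Posterior: Beta(23, 32)

The binomial likelihood is conjugate to the Beta prior: with 22 successes and 31 failures, the posterior is Beta(1+22, 1+31) = Beta(23, 32).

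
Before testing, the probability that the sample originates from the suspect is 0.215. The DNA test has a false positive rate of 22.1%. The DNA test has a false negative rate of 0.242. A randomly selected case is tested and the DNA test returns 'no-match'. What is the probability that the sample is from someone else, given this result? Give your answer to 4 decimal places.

P(¬H | E) ≈ 0.9216

Write H for 'the sample originates from the suspect'. Prior odds H:¬H = 0.215/0.785 = 0.27389. For the 'no-match' outcome, the likelihood ratio is 0.242/0.779 = 0.31065.
Posterior odds = 0.27389 × 0.31065 = 0.085084, so P(H|E) = 0.085084/(1+0.085084) = 0.0784. Then P(¬H|E) = 1 − 0.0784 = 0.9216.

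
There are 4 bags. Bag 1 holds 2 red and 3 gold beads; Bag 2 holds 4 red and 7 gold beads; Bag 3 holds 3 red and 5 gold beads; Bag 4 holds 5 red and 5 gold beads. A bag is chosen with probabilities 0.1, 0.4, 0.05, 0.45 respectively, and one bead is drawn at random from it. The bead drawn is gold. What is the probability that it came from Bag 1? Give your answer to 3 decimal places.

Posterior probability ≈ 0.105

P(gold|Bag 1) = 0.6; P(gold|Bag 2) = 0.6364; P(gold|Bag 3) = 0.625; P(gold|Bag 4) = 0.5.
Prior × likelihood for each source: 0.1·0.6=0.06000, 0.4·0.6364=0.2545, 0.05·0.625=0.03125, 0.45·0.5=0.2250. Summing gives P(gold) = 0.57080.
P(Bag 1 | gold) = 0.06000 / 0.57080 = 0.105.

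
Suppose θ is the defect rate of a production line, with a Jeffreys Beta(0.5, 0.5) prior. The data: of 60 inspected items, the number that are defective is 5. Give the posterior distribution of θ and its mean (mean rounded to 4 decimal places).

The binomial likelihood is conjugate to the Beta prior: with 5 successes and 55 failures, the posterior is Beta(0.5+5, 0.5+55) = Beta(5.5, 55.5).
E[θ | data] = 5.5/(5.5+55.5) = 0.0902.

Posterior: Beta(5.5, 55.5); mean ≈ 0.0902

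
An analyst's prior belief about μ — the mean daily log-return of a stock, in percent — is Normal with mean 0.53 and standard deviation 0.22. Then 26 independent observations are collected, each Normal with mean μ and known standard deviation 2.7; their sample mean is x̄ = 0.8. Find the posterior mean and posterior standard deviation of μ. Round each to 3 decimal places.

With known σ, the Normal prior is conjugate. Weight on the data is w = (n/σ²)/(n/σ² + 1/τ₀²) = 3.56653/(3.56653+20.6612) = 0.14721.
Posterior mean = w·x̄ + (1−w)·μ₀ = 0.14721·0.8 + 0.85279·0.53 = 0.570. Posterior variance = 1/(3.56653+20.6612) = 0.0412751, so SD = 0.203.

Posterior mean ≈ 0.570; posterior SD ≈ 0.203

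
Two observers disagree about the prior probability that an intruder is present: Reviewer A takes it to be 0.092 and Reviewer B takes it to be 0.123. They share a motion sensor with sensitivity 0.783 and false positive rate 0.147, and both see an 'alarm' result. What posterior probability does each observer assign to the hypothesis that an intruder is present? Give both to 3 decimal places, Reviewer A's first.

P('+'|H) = 0.783, P('+'|¬H) = 0.147.
Reviewer A: numerator 0.783·0.092 = 0.072036; evidence = 0.072036+0.147·0.908 = 0.20551; posterior = 0.351.
Reviewer B: numerator 0.783·0.123 = 0.096309; evidence = 0.096309+0.147·0.877 = 0.22523; posterior = 0.428.

Reviewer A: 0.351; Reviewer B: 0.428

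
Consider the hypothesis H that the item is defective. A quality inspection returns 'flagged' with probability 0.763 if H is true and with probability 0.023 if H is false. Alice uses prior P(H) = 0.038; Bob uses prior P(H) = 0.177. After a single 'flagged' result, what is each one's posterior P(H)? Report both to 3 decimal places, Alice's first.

P('+'|H) = 0.763, P('+'|¬H) = 0.023.
Alice: numerator 0.763·0.038 = 0.028994; evidence = 0.028994+0.023·0.962 = 0.051120; posterior = 0.567.
Bob: numerator 0.763·0.177 = 0.13505; evidence = 0.13505+0.023·0.823 = 0.15398; posterior = 0.877.

Alice: 0.567; Bob: 0.877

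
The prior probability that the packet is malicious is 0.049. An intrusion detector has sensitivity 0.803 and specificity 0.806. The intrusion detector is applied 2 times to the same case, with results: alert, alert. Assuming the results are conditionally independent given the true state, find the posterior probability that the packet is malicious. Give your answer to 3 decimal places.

Posterior P(H) ≈ 0.469

With H the event that the packet is malicious, the joint likelihood of the observed sequence is P(data|H) = 0.803·0.803 = 0.64481 and P(data|¬H) = 0.194·0.194 = 0.037636.
Bayes: P(H|data) = 0.049·0.64481 / (0.049·0.64481 + 0.951·0.037636) = 0.031596/0.067387 = 0.4689.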